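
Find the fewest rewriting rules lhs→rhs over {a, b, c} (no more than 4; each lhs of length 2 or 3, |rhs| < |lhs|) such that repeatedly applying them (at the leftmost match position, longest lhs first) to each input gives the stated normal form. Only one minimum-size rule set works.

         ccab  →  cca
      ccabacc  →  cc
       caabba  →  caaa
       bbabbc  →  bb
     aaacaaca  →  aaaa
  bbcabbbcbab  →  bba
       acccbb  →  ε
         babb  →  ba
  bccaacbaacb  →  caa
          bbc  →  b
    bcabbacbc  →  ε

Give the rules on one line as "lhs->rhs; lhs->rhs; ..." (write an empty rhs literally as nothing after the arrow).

ab->a; ac->; bc->; cb->

  | ccab => cca
  | ccabacc => ccaacc => ccac => cc
  | caabba => caaba => caaa
  | bbabbc => bbabc => bbac => bb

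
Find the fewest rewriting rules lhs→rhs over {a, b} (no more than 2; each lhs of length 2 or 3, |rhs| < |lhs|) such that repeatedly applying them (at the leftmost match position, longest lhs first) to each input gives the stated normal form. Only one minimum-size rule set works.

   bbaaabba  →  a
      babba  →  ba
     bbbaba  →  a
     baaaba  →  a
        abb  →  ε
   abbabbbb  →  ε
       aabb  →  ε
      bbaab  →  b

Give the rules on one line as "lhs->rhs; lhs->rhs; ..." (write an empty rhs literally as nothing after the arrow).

  | bbaaabba => aaabba => aabba => abba => bba => a
  | babba => bbba => ba
  | bbbaba => baba => bba => a
  | baaaba => baaba => baba => bba => a

ab->b; bb->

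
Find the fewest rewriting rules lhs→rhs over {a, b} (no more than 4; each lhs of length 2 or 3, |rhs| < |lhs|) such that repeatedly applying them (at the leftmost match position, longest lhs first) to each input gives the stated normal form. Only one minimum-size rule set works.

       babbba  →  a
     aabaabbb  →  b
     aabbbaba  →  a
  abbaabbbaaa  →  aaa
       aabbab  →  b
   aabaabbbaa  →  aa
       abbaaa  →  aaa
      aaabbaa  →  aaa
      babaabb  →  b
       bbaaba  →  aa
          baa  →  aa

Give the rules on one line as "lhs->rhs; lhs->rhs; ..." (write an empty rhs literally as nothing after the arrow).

aab->a; ab->b; ba->a

  | babbba => abbba => bbba => bba => ba => a
  | aabaabbb => aaabbb => aabb => ab => b
  | aabbbaba => abbaba => bbaba => baba => aba => ba => a
  | abbaabbbaaa => bbaabbbaaa => baabbbaaa => aabbbaaa => abbaaa => bbaaa => baaa => aaa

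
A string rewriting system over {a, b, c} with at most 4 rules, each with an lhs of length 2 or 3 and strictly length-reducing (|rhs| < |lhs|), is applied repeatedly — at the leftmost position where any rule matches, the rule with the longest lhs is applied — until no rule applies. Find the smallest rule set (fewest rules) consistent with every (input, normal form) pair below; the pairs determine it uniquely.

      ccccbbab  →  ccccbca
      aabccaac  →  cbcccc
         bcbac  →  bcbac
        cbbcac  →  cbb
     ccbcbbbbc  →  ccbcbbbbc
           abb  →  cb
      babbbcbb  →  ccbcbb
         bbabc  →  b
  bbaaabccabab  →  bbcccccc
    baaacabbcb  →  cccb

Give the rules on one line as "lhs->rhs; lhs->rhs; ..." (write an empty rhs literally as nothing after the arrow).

  | ccccbbab => ccccbca
  | aabccaac => cbccaac => cbcccc
  | bcbac
  | cbbcac => cbb

aa->c; ab->c; bab->ca; cac->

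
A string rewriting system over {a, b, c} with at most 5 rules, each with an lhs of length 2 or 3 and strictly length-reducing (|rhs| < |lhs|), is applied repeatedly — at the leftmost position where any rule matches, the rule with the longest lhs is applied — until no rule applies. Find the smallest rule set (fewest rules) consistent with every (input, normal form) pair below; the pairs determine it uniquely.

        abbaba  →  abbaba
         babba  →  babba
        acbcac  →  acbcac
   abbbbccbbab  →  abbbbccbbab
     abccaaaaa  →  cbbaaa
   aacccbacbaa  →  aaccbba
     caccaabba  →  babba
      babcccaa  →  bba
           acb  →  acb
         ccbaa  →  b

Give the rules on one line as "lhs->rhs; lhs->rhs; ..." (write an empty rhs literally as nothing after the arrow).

abc->cb; caa->b; cba->b; cca->a

  | abbaba
  | babba
  | acbcac
  | abbbbccbbab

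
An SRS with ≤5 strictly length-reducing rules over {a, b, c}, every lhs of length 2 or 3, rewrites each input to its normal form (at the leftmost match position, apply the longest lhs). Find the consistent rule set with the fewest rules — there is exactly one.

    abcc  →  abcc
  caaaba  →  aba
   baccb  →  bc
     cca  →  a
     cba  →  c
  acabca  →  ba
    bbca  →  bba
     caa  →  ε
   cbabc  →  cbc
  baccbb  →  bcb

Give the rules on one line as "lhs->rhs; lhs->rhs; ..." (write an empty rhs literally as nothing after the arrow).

  | abcc
  | caaaba => aaaba => aba
  | baccb => baac => bc
  | cca => ca => a

aa->; ca->a; cba->c; ccb->ac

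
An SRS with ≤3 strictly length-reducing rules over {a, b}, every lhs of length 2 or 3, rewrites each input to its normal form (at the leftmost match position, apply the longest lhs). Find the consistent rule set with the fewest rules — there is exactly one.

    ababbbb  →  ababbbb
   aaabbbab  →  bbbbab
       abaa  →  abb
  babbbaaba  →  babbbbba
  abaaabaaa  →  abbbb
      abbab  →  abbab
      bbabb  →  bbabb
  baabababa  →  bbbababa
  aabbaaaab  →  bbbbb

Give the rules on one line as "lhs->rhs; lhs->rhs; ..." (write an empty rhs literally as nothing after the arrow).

  | ababbbb
  | aaabbbab => aabbbab => bbbbab
  | abaa => abb
  | babbbaaba => babbbbba

aa->b; aaa->aa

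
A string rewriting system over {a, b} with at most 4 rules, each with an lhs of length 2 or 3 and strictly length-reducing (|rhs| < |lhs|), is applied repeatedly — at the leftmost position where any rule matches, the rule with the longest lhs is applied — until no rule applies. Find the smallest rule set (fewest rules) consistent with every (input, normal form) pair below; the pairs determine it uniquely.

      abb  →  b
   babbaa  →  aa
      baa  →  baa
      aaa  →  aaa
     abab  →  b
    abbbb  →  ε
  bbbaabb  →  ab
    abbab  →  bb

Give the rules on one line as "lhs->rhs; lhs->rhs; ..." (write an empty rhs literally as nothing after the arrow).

  | abb => b
  | babbaa => bbbaa => aa
  | baa
  | aaa

abb->b; bab->bb; bbb->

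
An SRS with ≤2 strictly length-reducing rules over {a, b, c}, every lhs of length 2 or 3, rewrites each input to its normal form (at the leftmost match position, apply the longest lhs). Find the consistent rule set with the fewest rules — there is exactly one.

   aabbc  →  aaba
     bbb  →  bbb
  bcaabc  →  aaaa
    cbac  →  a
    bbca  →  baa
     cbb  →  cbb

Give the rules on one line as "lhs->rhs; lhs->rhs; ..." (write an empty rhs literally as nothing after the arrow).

  | aabbc => aaba
  | bbb
  | bcaabc => aaabc => aaaa
  | cbac => bc => a

bc->a; cba->b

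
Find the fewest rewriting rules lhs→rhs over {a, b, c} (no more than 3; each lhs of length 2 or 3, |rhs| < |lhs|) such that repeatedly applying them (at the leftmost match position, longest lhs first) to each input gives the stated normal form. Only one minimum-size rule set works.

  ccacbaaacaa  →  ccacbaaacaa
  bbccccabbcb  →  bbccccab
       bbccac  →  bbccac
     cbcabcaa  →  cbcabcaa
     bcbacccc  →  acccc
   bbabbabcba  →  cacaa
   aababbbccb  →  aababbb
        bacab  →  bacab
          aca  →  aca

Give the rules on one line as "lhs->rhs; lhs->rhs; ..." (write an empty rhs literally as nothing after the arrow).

bba->ca; bcb->; ccb->

  | ccacbaaacaa
  | bbccccabbcb => bbccccab
  | bbccac
  | cbcabcaa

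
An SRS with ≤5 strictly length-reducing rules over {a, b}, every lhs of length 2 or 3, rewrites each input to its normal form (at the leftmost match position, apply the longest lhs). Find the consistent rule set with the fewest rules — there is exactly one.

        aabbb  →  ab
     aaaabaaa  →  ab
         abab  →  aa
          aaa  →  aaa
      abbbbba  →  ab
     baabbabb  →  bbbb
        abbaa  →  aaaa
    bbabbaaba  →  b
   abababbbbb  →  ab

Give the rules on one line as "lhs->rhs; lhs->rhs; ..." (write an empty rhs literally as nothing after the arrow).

aab->ab; abb->aa; ba->b; bba->b

  | aabbb => abbb => aab => ab
  | aaaabaaa => aaabaaa => aabaaa => abaaa => abaa => aba => ab
  | abab => abb => aa
  | aaa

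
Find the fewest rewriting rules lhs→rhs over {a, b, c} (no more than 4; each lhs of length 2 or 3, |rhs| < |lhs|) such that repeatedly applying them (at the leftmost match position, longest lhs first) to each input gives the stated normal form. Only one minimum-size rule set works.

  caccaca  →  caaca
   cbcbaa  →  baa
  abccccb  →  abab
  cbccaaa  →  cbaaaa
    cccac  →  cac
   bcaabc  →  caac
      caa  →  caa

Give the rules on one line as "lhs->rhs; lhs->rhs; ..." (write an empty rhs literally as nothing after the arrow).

bc->c; bcc->ba; cc->

  | caccaca => caaca
  | cbcbaa => ccbaa => baa
  | abccccb => abaccb => abab
  | cbccaaa => cbaaaa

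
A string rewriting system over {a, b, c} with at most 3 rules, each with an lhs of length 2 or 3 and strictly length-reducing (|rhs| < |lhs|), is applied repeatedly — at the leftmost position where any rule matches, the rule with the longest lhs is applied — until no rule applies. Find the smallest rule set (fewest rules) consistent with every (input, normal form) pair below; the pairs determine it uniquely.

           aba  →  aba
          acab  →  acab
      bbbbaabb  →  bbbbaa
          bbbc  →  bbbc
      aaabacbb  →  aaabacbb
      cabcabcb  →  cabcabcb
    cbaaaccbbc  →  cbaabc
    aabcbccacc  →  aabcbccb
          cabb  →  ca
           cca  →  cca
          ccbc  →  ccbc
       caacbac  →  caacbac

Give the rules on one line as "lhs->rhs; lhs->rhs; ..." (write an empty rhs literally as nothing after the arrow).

abb->a; acc->b

  | aba
  | acab
  | bbbbaabb => bbbbaa
  | bbbc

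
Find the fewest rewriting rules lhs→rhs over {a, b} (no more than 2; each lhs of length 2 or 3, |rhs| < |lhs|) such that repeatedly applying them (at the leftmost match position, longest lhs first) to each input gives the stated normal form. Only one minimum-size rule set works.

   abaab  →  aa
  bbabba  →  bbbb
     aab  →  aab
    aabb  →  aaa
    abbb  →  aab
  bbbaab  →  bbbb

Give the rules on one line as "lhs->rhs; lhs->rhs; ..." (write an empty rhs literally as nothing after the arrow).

  | abaab => abab => abb => aa
  | bbabba => bbbba => bbbb
  | aab
  | aabb => aaa

abb->aa; ba->b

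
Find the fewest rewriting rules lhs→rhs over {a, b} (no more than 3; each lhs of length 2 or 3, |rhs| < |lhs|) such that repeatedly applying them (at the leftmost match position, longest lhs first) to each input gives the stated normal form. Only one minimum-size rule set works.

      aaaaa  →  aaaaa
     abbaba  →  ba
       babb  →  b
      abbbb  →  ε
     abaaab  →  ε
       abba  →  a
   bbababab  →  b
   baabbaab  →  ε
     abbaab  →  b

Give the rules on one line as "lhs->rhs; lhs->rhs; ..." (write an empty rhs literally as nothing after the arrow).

  | aaaaa
  | abbaba => bbaba => aba => ba
  | babb => bbb => b
  | abbbb => bbbb => bb => ε

ab->b; bb->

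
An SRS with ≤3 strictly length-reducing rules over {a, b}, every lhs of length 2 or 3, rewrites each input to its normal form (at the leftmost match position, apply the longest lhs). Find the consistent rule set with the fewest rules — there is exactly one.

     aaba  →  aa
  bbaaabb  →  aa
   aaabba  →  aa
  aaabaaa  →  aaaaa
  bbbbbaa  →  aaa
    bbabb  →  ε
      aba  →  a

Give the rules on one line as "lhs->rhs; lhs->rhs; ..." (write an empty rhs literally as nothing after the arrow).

ab->; bb->a

  | aaba => aa
  | bbaaabb => aaaabb => aaab => aa
  | aaabba => aaba => aa
  | aaabaaa => aaaaa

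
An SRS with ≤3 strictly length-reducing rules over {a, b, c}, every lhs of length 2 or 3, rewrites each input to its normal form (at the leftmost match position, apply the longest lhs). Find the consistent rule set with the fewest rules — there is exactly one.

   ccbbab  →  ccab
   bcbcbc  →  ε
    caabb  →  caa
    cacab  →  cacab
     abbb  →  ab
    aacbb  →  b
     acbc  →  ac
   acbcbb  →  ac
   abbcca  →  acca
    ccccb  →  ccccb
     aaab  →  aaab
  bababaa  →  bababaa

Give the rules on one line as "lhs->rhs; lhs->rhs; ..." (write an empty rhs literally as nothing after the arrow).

  | ccbbab => ccab
  | bcbcbc => bcbc => bc => ε
  | caabb => caa
  | cacab

aac->b; bb->; bc->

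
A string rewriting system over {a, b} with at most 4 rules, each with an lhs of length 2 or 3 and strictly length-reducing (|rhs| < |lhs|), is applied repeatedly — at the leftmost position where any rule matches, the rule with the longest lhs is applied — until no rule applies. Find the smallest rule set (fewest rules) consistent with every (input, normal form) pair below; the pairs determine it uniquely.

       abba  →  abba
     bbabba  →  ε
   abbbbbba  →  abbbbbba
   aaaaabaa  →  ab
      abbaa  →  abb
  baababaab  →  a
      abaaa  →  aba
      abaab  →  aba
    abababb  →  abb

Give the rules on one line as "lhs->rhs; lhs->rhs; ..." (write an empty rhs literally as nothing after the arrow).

  | abba
  | bbabba => baba => aa => ε
  | abbbbbba
  | aaaaabaa => aaabaa => abaa => ab

aa->; aab->a; bab->a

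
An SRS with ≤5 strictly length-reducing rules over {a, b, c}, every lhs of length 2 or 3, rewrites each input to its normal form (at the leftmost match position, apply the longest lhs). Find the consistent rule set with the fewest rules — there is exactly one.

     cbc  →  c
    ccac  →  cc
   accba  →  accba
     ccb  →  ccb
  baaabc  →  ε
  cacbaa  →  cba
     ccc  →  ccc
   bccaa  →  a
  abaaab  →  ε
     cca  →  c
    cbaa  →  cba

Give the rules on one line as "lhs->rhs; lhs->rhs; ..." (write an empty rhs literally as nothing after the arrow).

  | cbc => c
  | ccac => cc
  | accba
  | ccb

aa->a; ab->; bc->; ca->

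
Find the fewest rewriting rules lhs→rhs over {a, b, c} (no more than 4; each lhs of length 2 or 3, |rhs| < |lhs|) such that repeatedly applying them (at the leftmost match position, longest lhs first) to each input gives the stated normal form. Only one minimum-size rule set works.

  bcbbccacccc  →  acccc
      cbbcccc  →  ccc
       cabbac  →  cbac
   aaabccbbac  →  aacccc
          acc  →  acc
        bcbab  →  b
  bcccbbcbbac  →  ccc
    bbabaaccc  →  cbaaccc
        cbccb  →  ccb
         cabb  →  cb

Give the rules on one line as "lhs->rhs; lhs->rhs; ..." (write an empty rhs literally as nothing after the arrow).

  | bcbbccacccc => bbccacccc => bcacccc => acccc
  | cbbcccc => cbccc => ccc
  | cabbac => cbac
  | aaabccbbac => aaccbbac => aacccc

ab->; bba->c; bc->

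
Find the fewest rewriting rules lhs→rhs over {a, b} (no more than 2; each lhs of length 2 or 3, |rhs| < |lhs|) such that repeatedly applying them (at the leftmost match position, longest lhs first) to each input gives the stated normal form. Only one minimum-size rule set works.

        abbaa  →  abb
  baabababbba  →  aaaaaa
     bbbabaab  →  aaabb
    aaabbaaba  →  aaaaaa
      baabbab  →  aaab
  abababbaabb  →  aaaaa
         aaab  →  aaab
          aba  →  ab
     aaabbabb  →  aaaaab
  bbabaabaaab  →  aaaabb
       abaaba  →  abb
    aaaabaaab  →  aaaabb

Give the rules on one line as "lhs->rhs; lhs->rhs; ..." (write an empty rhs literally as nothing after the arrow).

  | abbaa => abba => abb
  | baabababbba => babababbba => bbababbba => bbbabbba => aaabbba => aaaaaa
  | bbbabaab => aaabaab => aaabab => aaabb
  | aaabbaaba => aaabbaba => aaabbba => aaaaaa

ba->b; bbb->aa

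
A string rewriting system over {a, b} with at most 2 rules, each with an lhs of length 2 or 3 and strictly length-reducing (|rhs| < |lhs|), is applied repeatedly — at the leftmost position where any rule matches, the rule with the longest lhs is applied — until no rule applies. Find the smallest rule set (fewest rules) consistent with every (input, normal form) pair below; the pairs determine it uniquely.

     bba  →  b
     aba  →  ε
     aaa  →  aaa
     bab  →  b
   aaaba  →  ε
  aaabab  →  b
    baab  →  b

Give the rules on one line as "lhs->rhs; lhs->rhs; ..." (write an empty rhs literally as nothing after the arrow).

ab->b; ba->

  | bba => b
  | aba => ba => ε
  | aaa
  | bab => b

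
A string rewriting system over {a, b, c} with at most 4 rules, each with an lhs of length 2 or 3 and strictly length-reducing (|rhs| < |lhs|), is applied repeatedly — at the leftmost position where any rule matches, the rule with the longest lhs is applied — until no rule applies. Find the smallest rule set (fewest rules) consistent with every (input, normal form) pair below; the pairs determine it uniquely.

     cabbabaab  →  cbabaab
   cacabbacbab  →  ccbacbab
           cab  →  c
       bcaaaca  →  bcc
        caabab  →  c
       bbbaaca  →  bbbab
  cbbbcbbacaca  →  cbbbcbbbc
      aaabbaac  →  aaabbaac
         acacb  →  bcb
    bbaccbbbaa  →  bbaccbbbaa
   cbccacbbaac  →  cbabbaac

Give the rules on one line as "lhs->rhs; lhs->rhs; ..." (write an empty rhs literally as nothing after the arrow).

aca->b; ca->c; cab->c; ccc->a

  | cabbabaab => cbabaab
  | cacabbacbab => ccabbacbab => ccbacbab
  | cab => c
  | bcaaaca => bcaaca => bcaca => bcca => bcc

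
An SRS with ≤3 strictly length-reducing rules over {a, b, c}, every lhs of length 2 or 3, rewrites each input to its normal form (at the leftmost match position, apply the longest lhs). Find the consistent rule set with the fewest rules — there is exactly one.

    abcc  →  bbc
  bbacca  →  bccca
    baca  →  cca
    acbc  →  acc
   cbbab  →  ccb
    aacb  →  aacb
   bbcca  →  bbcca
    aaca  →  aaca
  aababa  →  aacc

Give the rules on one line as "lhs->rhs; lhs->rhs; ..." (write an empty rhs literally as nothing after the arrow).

abc->bb; ba->c; cbc->cc

  | abcc => bbc
  | bbacca => bccca
  | baca => cca
  | acbc => acc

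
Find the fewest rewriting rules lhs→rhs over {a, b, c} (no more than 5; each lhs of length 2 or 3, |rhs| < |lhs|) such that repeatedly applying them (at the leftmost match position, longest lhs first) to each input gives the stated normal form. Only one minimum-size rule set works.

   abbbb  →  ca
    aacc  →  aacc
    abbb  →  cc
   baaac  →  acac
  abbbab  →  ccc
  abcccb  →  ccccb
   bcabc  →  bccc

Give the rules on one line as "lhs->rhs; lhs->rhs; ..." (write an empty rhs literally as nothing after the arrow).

  | abbbb => cbbb => ca
  | aacc
  | abbb => cbb => cc
  | baaac => acac

ab->c; baa->ac; bb->c; bbb->a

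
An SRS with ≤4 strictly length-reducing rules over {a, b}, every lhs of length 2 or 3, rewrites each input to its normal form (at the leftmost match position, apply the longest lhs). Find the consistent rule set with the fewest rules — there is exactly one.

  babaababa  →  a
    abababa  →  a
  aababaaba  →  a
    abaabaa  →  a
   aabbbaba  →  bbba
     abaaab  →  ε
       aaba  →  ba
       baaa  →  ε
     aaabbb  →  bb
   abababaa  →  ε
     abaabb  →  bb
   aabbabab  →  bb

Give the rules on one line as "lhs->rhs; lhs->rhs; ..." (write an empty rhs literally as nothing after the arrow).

  | babaababa => baababa => ababa => aba => a
  | abababa => ababa => aba => a
  | aababaaba => babaaba => baaba => aba => a
  | abaabaa => aabaa => baa => a

aa->; ab->; baa->a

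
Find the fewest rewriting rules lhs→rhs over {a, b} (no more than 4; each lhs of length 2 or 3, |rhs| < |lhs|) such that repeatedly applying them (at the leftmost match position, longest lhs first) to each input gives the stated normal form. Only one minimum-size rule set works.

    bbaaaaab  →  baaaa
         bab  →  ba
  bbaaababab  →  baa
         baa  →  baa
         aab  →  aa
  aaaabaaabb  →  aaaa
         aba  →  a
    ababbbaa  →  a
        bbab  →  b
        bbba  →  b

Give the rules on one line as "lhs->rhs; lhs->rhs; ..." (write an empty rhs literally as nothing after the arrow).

  | bbaaaaab => baaaab => baaaa
  | bab => ba
  | bbaaababab => baababab => baabbab => baabab => baabb => baab => baa
  | baa

ab->a; aba->ab; bb->b; bba->b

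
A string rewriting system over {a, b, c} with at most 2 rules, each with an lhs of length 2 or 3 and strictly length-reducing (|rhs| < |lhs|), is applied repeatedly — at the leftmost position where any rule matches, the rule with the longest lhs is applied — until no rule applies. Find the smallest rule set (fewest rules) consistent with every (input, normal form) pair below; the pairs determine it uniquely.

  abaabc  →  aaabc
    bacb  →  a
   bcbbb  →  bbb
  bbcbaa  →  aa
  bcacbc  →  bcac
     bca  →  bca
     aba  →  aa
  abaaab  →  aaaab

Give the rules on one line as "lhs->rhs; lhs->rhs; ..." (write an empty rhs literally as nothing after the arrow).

  | abaabc => aaabc
  | bacb => acb => a
  | bcbbb => bbb
  | bbcbaa => bbaa => baa => aa

ba->a; cb->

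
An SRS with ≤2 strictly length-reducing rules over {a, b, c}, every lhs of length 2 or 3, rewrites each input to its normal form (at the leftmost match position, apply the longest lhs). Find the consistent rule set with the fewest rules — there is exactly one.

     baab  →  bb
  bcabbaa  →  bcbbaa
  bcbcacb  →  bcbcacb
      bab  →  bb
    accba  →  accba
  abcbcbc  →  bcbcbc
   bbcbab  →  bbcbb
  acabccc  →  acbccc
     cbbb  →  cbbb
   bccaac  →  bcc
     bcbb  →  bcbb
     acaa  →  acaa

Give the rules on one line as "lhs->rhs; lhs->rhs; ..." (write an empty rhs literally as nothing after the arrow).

aac->; ab->b

  | baab => bab => bb
  | bcabbaa => bcbbaa
  | bcbcacb
  | bab => bb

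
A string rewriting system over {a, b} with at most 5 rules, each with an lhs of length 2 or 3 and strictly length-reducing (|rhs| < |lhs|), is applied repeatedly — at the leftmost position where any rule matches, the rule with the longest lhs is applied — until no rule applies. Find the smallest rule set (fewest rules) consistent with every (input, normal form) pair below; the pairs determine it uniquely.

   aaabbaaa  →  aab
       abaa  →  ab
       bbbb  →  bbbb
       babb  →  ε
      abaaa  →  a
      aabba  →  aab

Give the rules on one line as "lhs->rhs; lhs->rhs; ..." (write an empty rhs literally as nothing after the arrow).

  | aaabbaaa => aabbaaa => aabba => aab
  | abaa => ab
  | bbbb
  | babb => bab => ba => ε

aaa->aa; ba->; baa->b; bab->ba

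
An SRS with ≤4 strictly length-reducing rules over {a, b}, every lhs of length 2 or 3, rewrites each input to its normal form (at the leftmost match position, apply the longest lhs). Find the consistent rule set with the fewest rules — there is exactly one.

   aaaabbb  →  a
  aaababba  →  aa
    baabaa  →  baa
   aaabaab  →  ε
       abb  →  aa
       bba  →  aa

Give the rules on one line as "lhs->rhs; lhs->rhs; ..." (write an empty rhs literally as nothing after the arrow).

  | aaaabbb => aaabbb => aabbb => bb => a
  | aaababba => aababba => abba => aaa => aa
  | baabaa => baa
  | aaabaab => aabaab => aab => ε

aaa->aa; aab->; bb->a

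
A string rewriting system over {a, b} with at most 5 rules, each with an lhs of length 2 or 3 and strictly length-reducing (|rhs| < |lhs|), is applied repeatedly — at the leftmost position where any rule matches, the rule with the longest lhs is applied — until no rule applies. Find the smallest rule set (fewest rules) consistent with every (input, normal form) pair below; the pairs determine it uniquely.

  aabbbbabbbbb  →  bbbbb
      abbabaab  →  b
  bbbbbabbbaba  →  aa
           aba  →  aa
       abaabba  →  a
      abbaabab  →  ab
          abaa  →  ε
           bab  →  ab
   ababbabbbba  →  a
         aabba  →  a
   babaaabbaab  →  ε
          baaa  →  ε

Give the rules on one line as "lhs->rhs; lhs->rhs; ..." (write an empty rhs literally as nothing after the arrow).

aaa->; aab->; abb->bb; ba->a

  | aabbbbabbbbb => bbbabbbbb => bbabbbbb => babbbbb => abbbbb => bbbbb
  | abbabaab => bbabaab => babaab => abaab => aaab => b
  | bbbbbabbbaba => bbbbabbbaba => bbbabbbaba => bbabbbaba => babbbaba => abbbaba => bbbaba => bbaba => baba => aba => aa
  | aba => aa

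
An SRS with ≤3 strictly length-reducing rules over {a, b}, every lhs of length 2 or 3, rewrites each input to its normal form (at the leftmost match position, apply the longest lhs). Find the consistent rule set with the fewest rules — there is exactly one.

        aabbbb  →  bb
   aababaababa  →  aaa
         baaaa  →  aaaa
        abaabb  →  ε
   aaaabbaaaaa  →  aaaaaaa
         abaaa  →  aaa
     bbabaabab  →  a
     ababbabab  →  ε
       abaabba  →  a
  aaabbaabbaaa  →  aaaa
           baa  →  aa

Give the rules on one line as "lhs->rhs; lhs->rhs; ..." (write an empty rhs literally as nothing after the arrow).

  | aabbbb => abbb => bb
  | aababaababa => aabaababa => aaababa => aaaba => aaa
  | baaaa => aaaa
  | abaabb => aabb => ab => ε

ab->; ba->a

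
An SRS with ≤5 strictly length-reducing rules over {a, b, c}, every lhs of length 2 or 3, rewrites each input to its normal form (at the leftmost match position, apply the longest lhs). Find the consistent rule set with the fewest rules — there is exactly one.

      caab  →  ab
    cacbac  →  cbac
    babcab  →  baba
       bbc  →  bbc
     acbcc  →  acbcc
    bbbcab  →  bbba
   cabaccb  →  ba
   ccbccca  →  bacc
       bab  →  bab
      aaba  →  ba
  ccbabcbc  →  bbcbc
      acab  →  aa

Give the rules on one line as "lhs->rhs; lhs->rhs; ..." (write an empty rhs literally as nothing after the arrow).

aab->b; ca->; cab->a; ccb->ba

  | caab => ab
  | cacbac => cbac
  | babcab => baba
  | bbc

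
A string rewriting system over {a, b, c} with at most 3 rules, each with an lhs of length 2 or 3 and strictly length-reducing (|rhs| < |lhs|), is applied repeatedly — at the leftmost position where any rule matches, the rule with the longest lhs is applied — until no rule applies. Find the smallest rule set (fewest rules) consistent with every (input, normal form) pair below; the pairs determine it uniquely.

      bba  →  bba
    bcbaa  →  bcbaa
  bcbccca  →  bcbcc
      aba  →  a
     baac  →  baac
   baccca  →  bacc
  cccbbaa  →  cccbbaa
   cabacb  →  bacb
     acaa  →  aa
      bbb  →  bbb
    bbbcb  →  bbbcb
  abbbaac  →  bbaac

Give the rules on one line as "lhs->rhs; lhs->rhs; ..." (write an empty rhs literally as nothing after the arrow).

ab->; ca->

  | bba
  | bcbaa
  | bcbccca => bcbcc
  | aba => a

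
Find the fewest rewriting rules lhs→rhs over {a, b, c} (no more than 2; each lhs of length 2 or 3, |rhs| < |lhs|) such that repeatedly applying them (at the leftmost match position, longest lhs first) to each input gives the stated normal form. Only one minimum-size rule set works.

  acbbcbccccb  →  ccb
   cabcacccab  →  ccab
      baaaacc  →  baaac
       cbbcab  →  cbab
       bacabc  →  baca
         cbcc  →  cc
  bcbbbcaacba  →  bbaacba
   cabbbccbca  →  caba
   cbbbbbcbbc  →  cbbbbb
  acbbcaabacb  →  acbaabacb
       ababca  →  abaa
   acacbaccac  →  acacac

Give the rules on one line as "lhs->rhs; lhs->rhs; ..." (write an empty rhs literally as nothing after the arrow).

  | acbbcbccccb => acbbccccb => acbcccb => acccb => ccb
  | cabcacccab => caacccab => caccab => ccab
  | baaaacc => baaac
  | cbbcab => cbab

acc->c; bc->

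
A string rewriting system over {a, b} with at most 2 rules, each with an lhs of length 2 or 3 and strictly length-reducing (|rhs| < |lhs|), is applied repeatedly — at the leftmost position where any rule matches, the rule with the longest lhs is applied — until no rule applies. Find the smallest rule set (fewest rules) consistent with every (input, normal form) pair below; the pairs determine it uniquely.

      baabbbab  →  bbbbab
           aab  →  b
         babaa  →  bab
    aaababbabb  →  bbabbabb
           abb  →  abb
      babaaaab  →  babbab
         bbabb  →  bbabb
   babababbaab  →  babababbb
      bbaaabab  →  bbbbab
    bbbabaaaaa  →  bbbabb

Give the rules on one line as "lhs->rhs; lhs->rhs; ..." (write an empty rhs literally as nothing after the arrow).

  | baabbbab => bbbbab
  | aab => b
  | babaa => bab
  | aaababbabb => bbabbabb

aa->; aaa->b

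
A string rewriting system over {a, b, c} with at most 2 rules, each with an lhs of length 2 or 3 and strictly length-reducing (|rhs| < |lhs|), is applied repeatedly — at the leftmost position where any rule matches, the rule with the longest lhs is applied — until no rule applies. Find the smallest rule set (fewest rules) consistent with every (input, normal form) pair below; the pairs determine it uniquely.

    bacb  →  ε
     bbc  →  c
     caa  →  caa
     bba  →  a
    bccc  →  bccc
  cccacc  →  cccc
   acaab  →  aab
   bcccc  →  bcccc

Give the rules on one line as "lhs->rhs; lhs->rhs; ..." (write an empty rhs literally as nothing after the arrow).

  | bacb => bb => ε
  | bbc => c
  | caa
  | bba => a

ac->; bb->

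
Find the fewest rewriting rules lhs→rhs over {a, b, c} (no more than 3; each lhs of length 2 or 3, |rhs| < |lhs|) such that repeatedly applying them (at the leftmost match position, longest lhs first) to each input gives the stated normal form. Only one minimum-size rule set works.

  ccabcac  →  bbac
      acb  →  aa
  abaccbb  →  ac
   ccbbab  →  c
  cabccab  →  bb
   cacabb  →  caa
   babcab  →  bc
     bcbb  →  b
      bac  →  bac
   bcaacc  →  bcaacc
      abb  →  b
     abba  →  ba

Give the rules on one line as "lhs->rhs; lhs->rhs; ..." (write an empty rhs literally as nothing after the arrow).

ab->; cb->a; ccc->bb

  | ccabcac => cccac => bbac
  | acb => aa
  | abaccbb => accbb => acab => ac
  | ccbbab => cabab => cab => c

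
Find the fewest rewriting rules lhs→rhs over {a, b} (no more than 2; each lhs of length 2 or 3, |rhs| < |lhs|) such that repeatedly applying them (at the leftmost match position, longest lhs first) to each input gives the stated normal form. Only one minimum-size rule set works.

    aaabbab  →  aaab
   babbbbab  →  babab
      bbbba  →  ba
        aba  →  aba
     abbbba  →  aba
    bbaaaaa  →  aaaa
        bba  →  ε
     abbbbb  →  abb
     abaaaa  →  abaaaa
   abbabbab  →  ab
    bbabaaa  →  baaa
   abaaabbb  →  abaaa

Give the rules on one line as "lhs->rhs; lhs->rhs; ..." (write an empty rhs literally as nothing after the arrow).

  | aaabbab => aaab
  | babbbbab => babab
  | bbbba => ba
  | aba

bba->; bbb->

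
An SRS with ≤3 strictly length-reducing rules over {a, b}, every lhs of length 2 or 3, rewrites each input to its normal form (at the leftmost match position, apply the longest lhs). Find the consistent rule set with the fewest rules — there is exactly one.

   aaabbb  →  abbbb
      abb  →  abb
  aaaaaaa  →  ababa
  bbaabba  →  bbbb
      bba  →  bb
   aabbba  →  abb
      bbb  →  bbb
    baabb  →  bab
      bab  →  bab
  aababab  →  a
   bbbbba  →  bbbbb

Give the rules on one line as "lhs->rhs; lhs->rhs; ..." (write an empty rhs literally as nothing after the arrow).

  | aaabbb => abbbb
  | abb
  | aaaaaaa => abaaaa => ababa
  | bbaabba => bbabba => bbbba => bbbb

aaa->ab; aab->a; bba->bb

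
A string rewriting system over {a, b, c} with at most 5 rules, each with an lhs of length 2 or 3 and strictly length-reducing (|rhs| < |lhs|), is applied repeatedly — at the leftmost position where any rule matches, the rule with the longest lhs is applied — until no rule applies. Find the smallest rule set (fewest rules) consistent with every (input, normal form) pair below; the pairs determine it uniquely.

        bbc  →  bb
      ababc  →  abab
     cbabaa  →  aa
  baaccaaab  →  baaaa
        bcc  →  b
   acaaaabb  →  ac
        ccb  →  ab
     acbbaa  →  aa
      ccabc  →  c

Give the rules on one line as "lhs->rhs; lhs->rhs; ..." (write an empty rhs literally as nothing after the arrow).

aab->; bc->b; cb->a; cc->a

  | bbc => bb
  | ababc => abab
  | cbabaa => aabaa => aa
  | baaccaaab => baaaaaab => baaaa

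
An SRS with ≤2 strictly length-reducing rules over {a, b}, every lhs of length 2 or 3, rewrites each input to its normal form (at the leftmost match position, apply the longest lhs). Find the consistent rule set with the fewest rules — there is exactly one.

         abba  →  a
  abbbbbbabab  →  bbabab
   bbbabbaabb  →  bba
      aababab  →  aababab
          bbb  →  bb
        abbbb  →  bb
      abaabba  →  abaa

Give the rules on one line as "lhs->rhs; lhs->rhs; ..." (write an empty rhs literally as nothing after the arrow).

abb->; bbb->bb

  | abba => a
  | abbbbbbabab => bbbbabab => bbbabab => bbabab
  | bbbabbaabb => bbabbaabb => bbaabb => bba
  | aababab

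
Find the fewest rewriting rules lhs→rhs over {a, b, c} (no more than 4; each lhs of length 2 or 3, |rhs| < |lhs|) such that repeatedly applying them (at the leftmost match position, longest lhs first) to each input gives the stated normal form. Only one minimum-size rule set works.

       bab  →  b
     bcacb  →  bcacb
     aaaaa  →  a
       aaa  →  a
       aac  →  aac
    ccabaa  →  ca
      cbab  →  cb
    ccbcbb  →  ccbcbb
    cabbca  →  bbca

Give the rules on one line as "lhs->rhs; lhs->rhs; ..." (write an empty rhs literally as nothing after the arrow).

aaa->a; ba->; cab->b

  | bab => b
  | bcacb
  | aaaaa => aaa => a
  | aaa => a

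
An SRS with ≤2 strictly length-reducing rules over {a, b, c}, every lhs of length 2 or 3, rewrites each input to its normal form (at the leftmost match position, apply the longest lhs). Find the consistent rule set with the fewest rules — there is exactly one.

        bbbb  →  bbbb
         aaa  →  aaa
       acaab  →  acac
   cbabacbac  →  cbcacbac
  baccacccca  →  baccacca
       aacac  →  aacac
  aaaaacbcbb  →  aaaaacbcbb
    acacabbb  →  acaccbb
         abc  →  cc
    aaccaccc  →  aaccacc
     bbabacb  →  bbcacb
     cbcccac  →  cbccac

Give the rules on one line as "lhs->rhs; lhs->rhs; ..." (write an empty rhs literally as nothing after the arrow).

  | bbbb
  | aaa
  | acaab => acac
  | cbabacbac => cbcacbac

ab->c; ccc->cc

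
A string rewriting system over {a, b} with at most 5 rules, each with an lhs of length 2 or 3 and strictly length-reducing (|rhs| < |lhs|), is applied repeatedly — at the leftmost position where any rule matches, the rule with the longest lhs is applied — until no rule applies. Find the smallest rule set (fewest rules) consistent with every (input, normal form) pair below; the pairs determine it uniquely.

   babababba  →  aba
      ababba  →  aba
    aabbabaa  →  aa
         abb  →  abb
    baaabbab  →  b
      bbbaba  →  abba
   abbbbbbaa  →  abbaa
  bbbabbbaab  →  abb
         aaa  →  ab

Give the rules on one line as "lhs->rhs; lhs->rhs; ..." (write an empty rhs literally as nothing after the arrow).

aaa->ab; aab->; bab->; bbb->aa

  | babababba => ababba => aba
  | ababba => aba
  | aabbabaa => babaa => aa
  | abb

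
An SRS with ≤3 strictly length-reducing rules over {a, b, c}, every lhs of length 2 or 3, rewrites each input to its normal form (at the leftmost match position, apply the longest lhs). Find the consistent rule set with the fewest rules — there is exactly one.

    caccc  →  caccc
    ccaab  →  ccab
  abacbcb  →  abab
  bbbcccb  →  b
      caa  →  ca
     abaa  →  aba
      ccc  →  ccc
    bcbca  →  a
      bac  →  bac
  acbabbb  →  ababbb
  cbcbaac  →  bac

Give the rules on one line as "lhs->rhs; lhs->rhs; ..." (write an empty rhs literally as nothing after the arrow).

  | caccc
  | ccaab => ccab
  | abacbcb => ababcb => abab
  | bbbcccb => bbccb => bcb => b

aa->a; bc->; cb->b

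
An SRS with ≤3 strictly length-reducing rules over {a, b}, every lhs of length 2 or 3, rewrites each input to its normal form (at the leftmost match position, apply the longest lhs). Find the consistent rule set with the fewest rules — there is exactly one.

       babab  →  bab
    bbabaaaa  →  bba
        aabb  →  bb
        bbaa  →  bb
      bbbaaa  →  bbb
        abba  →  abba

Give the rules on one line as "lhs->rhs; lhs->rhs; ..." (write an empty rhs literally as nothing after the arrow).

  | babab => bab
  | bbabaaaa => bbaaaa => bba
  | aabb => bb
  | bbaa => bb

aa->; aaa->; aba->a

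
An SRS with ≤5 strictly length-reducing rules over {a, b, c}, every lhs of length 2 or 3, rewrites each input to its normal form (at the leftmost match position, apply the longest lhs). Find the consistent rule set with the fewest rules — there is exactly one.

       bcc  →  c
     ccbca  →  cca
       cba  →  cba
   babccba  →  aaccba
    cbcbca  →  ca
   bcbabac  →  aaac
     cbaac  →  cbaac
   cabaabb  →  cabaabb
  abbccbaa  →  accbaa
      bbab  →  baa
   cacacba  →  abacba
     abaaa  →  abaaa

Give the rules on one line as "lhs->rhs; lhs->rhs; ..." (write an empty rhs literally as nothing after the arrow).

bab->aa; bbc->c; bc->; cac->ab

  | bcc => c
  | ccbca => cca
  | cba
  | babccba => aaccba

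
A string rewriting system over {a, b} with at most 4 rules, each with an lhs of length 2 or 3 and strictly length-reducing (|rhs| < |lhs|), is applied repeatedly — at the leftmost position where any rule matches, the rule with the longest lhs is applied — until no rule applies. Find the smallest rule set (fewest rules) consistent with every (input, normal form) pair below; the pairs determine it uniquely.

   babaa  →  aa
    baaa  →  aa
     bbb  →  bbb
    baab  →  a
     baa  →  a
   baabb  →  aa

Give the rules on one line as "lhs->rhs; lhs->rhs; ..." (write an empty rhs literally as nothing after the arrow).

ab->a; abb->aa; baa->a

  | babaa => baaa => aa
  | baaa => aa
  | bbb
  | baab => ab => a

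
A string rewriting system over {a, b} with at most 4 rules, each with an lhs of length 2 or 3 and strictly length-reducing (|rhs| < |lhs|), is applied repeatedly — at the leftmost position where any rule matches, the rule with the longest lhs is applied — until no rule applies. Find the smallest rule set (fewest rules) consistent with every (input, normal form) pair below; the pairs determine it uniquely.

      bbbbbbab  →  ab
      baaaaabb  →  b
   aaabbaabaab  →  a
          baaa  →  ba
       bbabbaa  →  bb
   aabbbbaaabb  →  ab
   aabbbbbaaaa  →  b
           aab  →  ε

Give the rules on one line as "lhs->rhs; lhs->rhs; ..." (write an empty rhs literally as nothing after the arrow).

  | bbbbbbab => bbbab => ab
  | baaaaabb => baaabb => babb => b
  | aaabbaabaab => abaabaab => abbaab => abbb => a
  | baaa => ba

aab->; baa->b; bab->; bbb->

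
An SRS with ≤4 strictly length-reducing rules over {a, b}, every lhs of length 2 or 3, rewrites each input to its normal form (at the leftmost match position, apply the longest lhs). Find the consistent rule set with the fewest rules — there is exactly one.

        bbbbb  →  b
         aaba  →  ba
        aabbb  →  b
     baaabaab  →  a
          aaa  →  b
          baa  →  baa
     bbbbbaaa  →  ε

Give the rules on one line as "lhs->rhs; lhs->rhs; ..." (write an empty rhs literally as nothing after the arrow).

  | bbbbb => bbb => b
  | aaba => aba => ba
  | aabbb => abbb => bbb => b
  | baaabaab => bbbaab => baab => bab => a

aaa->b; ab->b; bab->a; bb->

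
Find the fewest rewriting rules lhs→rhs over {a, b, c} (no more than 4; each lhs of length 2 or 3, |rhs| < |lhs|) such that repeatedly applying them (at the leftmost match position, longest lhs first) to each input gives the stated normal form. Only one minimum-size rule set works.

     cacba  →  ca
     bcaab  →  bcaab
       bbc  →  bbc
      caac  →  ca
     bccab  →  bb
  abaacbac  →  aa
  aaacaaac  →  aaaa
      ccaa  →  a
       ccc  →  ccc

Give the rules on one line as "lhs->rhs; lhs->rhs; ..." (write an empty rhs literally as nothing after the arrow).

  | cacba => cba => ca
  | bcaab
  | bbc
  | caac => ca

ac->; ba->a; cca->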